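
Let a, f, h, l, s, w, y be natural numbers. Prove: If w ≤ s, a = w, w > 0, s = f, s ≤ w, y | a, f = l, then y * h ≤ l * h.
Because w ≤ s and s ≤ w, w = s. Since s = f, w = f. a = w and y | a, so y | w. Since w > 0, y ≤ w. Since w = f, y ≤ f. f = l, so y ≤ l. Then y * h ≤ l * h.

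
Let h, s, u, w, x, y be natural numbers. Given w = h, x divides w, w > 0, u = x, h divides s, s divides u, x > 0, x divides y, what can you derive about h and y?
h divides y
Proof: Because x divides w and w > 0, x ≤ w. Since w = h, x ≤ h. h divides s and s divides u, therefore h divides u. Since u = x, h divides x. x > 0, so h ≤ x. Since x ≤ h, x = h. x divides y, so h divides y.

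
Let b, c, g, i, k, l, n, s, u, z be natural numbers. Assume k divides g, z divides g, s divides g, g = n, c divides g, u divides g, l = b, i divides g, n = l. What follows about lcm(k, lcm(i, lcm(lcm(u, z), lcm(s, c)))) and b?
lcm(k, lcm(i, lcm(lcm(u, z), lcm(s, c)))) divides b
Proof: g = n and n = l, so g = l. Since l = b, g = b. Because u divides g and z divides g, lcm(u, z) divides g. s divides g and c divides g, so lcm(s, c) divides g. lcm(u, z) divides g, so lcm(lcm(u, z), lcm(s, c)) divides g. Since i divides g, lcm(i, lcm(lcm(u, z), lcm(s, c))) divides g. From k divides g, lcm(k, lcm(i, lcm(lcm(u, z), lcm(s, c)))) divides g. Since g = b, lcm(k, lcm(i, lcm(lcm(u, z), lcm(s, c)))) divides b.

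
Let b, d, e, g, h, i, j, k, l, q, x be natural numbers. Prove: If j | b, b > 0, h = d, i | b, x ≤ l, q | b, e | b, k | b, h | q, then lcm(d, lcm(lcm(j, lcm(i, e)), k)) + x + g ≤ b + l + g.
h | q and q | b, so h | b. h = d, so d | b. Because i | b and e | b, lcm(i, e) | b. Since j | b, lcm(j, lcm(i, e)) | b. k | b, so lcm(lcm(j, lcm(i, e)), k) | b. Because d | b, lcm(d, lcm(lcm(j, lcm(i, e)), k)) | b. Since b > 0, lcm(d, lcm(lcm(j, lcm(i, e)), k)) ≤ b. From x ≤ l, x + g ≤ l + g. Since lcm(d, lcm(lcm(j, lcm(i, e)), k)) ≤ b, lcm(d, lcm(lcm(j, lcm(i, e)), k)) + x + g ≤ b + l + g.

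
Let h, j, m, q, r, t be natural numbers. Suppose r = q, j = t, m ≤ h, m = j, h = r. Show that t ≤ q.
h = r and r = q, thus h = q. From m = j and j = t, m = t. Since m ≤ h, t ≤ h. Because h = q, t ≤ q.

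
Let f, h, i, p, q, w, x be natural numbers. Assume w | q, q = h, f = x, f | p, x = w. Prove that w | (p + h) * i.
f = x and f | p, thus x | p. x = w, so w | p. From q = h and w | q, w | h. Since w | p, w | p + h. Then w | (p + h) * i.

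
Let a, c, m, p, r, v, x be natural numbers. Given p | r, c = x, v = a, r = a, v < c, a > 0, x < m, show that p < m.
r = a and p | r, therefore p | a. a > 0, so p ≤ a. v = a and v < c, hence a < c. c = x, so a < x. Since x < m, a < m. p ≤ a, so p < m.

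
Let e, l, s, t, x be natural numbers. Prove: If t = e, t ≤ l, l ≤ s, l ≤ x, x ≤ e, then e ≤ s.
l ≤ x and x ≤ e, thus l ≤ e. t = e and t ≤ l, hence e ≤ l. l ≤ e, so l = e. Since l ≤ s, e ≤ s.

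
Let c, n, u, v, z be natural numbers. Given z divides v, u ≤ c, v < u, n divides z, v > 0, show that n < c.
n divides z and z divides v, so n divides v. v > 0, so n ≤ v. v < u and u ≤ c, hence v < c. From n ≤ v, n < c.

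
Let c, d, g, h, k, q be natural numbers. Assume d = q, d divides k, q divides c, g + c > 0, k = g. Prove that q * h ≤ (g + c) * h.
d = q and d divides k, so q divides k. k = g, so q divides g. Since q divides c, q divides g + c. g + c > 0, so q ≤ g + c. By multiplying by a non-negative, q * h ≤ (g + c) * h.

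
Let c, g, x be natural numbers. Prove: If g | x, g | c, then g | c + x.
From g | c and g | x, by divisibility of sums, g | c + x.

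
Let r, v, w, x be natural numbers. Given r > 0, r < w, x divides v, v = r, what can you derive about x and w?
x < w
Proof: v = r and x divides v, thus x divides r. r > 0, so x ≤ r. r < w, so x < w.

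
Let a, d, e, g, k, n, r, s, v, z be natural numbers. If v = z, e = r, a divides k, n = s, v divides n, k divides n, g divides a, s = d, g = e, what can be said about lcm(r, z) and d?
lcm(r, z) divides d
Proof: Since n = s and s = d, n = d. Since g = e and e = r, g = r. g divides a and a divides k, hence g divides k. k divides n, so g divides n. g = r, so r divides n. v = z and v divides n, hence z divides n. Since r divides n, lcm(r, z) divides n. Since n = d, lcm(r, z) divides d.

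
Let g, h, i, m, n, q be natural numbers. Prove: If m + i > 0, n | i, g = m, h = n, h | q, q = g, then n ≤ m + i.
q = g and g = m, so q = m. Because h = n and h | q, n | q. q = m, so n | m. n | i, so n | m + i. m + i > 0, so n ≤ m + i.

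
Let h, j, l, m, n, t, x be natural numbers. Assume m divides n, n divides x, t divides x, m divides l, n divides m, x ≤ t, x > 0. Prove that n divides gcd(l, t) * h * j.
m divides n and n divides m, hence m = n. Since m divides l, n divides l. t divides x and x > 0, so t ≤ x. Since x ≤ t, x = t. n divides x, so n divides t. n divides l, so n divides gcd(l, t). Then n divides gcd(l, t) * h. Then n divides gcd(l, t) * h * j.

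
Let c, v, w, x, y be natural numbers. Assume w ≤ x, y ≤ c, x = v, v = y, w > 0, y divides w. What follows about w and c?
w ≤ c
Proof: y divides w and w > 0, hence y ≤ w. x = v and v = y, hence x = y. w ≤ x, so w ≤ y. Because y ≤ w, y = w. y ≤ c, so w ≤ c.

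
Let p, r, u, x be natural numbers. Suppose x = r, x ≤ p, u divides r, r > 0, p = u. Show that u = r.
u divides r and r > 0, so u ≤ r. From p = u and x ≤ p, x ≤ u. x = r, so r ≤ u. u ≤ r, so u = r.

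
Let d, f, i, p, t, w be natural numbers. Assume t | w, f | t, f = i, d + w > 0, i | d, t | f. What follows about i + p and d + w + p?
i + p ≤ d + w + p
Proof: t | f and f | t, so t = f. Since f = i, t = i. Since t | w, i | w. i | d, so i | d + w. Since d + w > 0, i ≤ d + w. Then i + p ≤ d + w + p.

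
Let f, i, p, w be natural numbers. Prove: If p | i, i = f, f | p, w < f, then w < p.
Because i = f and p | i, p | f. Since f | p, f = p. w < f, so w < p.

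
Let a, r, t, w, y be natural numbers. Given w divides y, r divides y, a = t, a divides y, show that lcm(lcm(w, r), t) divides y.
w divides y and r divides y, therefore lcm(w, r) divides y. Because a = t and a divides y, t divides y. Since lcm(w, r) divides y, lcm(lcm(w, r), t) divides y.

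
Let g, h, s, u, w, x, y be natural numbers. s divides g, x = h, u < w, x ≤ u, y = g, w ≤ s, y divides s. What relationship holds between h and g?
h < g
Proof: y = g and y divides s, hence g divides s. s divides g, so s = g. Since x = h and x ≤ u, h ≤ u. From u < w and w ≤ s, u < s. Since h ≤ u, h < s. Since s = g, h < g.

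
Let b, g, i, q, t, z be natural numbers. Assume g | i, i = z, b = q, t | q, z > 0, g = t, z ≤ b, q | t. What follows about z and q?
z = q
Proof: b = q and z ≤ b, therefore z ≤ q. t | q and q | t, therefore t = q. Since i = z and g | i, g | z. g = t, so t | z. t = q, so q | z. Because z > 0, q ≤ z. z ≤ q, so z = q.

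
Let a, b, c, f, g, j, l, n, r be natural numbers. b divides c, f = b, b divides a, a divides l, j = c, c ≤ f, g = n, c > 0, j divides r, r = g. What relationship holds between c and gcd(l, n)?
c divides gcd(l, n)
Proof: From b divides c and c > 0, b ≤ c. f = b and c ≤ f, so c ≤ b. b ≤ c, so b = c. b divides a and a divides l, therefore b divides l. b = c, so c divides l. r = g and g = n, thus r = n. j = c and j divides r, so c divides r. Since r = n, c divides n. c divides l, so c divides gcd(l, n).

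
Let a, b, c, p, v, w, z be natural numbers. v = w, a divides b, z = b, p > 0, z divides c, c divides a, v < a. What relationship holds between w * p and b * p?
w * p < b * p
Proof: Since z divides c and c divides a, z divides a. Since z = b, b divides a. Since a divides b, a = b. Since v < a, v < b. Because v = w, w < b. Combined with p > 0, by multiplying by a positive, w * p < b * p.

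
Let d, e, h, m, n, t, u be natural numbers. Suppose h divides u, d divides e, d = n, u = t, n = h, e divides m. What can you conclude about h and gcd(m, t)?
h divides gcd(m, t)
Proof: d = n and n = h, so d = h. d divides e and e divides m, hence d divides m. Because d = h, h divides m. u = t and h divides u, hence h divides t. h divides m, so h divides gcd(m, t).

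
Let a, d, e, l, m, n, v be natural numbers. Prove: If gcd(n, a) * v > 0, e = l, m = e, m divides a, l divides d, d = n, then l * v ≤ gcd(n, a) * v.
d = n and l divides d, thus l divides n. m = e and m divides a, so e divides a. Since e = l, l divides a. l divides n, so l divides gcd(n, a). Then l * v divides gcd(n, a) * v. gcd(n, a) * v > 0, so l * v ≤ gcd(n, a) * v.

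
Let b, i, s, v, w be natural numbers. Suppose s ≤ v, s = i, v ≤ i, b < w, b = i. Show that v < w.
s = i and s ≤ v, so i ≤ v. Since v ≤ i, i = v. Because b = i, b = v. b < w, so v < w.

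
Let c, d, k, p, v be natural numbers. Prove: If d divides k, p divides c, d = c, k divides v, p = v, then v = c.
p = v and p divides c, hence v divides c. d = c and d divides k, therefore c divides k. k divides v, so c divides v. Since v divides c, v = c.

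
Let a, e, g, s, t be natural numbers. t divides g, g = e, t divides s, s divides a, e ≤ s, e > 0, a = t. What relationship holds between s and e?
s = e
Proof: From a = t and s divides a, s divides t. Because t divides s, t = s. Since t divides g, s divides g. g = e, so s divides e. Because e > 0, s ≤ e. e ≤ s, so s = e.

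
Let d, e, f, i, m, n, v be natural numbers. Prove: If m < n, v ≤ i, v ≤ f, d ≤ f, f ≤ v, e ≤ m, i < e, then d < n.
From v ≤ f and f ≤ v, v = f. v ≤ i and i < e, so v < e. From e ≤ m, v < m. Since v = f, f < m. m < n, so f < n. Since d ≤ f, d < n.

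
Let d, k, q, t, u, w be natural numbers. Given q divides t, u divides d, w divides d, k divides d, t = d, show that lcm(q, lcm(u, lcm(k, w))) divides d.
t = d and q divides t, therefore q divides d. k divides d and w divides d, therefore lcm(k, w) divides d. Since u divides d, lcm(u, lcm(k, w)) divides d. Since q divides d, lcm(q, lcm(u, lcm(k, w))) divides d.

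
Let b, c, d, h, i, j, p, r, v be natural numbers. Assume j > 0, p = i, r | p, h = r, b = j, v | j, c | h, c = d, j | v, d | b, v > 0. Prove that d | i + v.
Because h = r and c | h, c | r. p = i and r | p, hence r | i. From c | r, c | i. Since c = d, d | i. From j | v and v > 0, j ≤ v. v | j and j > 0, thus v ≤ j. Because j ≤ v, j = v. Since b = j, b = v. d | b, so d | v. Since d | i, d | i + v.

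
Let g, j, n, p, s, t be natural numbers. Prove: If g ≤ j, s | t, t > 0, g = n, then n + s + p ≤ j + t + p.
Since g = n and g ≤ j, n ≤ j. s | t and t > 0, so s ≤ t. n ≤ j, so n + s ≤ j + t. Then n + s + p ≤ j + t + p.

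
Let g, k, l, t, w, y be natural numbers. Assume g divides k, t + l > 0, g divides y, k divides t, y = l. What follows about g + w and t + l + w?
g + w ≤ t + l + w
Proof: g divides k and k divides t, so g divides t. y = l and g divides y, thus g divides l. g divides t, so g divides t + l. t + l > 0, so g ≤ t + l. Then g + w ≤ t + l + w.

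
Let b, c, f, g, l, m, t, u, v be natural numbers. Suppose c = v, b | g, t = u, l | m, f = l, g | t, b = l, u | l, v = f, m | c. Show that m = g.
c = v and v = f, therefore c = f. f = l, so c = l. m | c, so m | l. l | m, so m = l. b = l and b | g, so l | g. t = u and g | t, hence g | u. Since u | l, g | l. l | g, so l = g. m = l, so m = g.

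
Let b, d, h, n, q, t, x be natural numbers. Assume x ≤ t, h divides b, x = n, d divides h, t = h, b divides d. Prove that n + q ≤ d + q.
h divides b and b divides d, therefore h divides d. Since d divides h, h = d. Since t = h, t = d. x ≤ t, so x ≤ d. Since x = n, n ≤ d. Then n + q ≤ d + q.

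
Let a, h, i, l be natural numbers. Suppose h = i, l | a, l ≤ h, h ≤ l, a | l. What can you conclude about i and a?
i = a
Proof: From a | l and l | a, a = l. Since l ≤ h and h ≤ l, l = h. Because a = l, a = h. Since h = i, a = i. Then i = a.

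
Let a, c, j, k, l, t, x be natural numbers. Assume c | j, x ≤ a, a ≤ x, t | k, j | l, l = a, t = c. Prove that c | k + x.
t = c and t | k, so c | k. Because a ≤ x and x ≤ a, a = x. Since l = a and j | l, j | a. c | j, so c | a. a = x, so c | x. Since c | k, c | k + x.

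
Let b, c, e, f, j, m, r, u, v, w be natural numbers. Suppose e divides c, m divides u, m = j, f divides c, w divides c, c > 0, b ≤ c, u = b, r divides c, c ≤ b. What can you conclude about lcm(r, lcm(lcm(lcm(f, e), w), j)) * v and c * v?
lcm(r, lcm(lcm(lcm(f, e), w), j)) * v ≤ c * v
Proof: f divides c and e divides c, hence lcm(f, e) divides c. Since w divides c, lcm(lcm(f, e), w) divides c. b ≤ c and c ≤ b, hence b = c. u = b, so u = c. m divides u, so m divides c. m = j, so j divides c. Since lcm(lcm(f, e), w) divides c, lcm(lcm(lcm(f, e), w), j) divides c. r divides c, so lcm(r, lcm(lcm(lcm(f, e), w), j)) divides c. c > 0, so lcm(r, lcm(lcm(lcm(f, e), w), j)) ≤ c. By multiplying by a non-negative, lcm(r, lcm(lcm(lcm(f, e), w), j)) * v ≤ c * v.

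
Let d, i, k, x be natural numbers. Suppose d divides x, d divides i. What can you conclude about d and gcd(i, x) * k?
d divides gcd(i, x) * k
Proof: d divides i and d divides x, hence d divides gcd(i, x). Then d divides gcd(i, x) * k.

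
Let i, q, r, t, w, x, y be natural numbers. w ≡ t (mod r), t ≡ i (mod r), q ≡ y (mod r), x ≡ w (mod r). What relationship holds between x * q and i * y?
x * q ≡ i * y (mod r)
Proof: x ≡ w (mod r) and w ≡ t (mod r), hence x ≡ t (mod r). t ≡ i (mod r), so x ≡ i (mod r). q ≡ y (mod r), so x * q ≡ i * y (mod r).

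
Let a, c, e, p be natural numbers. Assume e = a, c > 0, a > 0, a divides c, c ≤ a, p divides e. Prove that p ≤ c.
a divides c and c > 0, therefore a ≤ c. Because c ≤ a, a = c. Because e = a and p divides e, p divides a. Since a > 0, p ≤ a. a = c, so p ≤ c.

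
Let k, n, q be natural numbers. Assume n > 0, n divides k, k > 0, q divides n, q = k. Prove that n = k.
Because n divides k and k > 0, n ≤ k. q = k and q divides n, hence k divides n. n > 0, so k ≤ n. n ≤ k, so n = k.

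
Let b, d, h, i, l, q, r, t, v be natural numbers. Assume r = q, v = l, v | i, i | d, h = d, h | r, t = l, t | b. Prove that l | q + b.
v | i and i | d, thus v | d. h = d and h | r, hence d | r. Since v | d, v | r. v = l, so l | r. r = q, so l | q. Since t = l and t | b, l | b. l | q, so l | q + b.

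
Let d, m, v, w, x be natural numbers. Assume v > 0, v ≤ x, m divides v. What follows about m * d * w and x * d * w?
m * d * w ≤ x * d * w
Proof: m divides v and v > 0, thus m ≤ v. v ≤ x, so m ≤ x. By multiplying by a non-negative, m * d ≤ x * d. By multiplying by a non-negative, m * d * w ≤ x * d * w.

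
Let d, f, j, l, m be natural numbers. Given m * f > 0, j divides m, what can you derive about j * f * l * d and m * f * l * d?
j * f * l * d ≤ m * f * l * d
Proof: From j divides m, j * f divides m * f. Since m * f > 0, j * f ≤ m * f. By multiplying by a non-negative, j * f * l ≤ m * f * l. By multiplying by a non-negative, j * f * l * d ≤ m * f * l * d.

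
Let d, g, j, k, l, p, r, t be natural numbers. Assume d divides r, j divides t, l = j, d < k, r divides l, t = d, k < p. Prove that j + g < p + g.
Since l = j and r divides l, r divides j. Because d divides r, d divides j. t = d and j divides t, so j divides d. Since d divides j, d = j. From d < k and k < p, d < p. d = j, so j < p. Then j + g < p + g.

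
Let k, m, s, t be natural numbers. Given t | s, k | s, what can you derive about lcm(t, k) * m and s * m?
lcm(t, k) * m | s * m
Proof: From t | s and k | s, lcm(t, k) | s. Then lcm(t, k) * m | s * m.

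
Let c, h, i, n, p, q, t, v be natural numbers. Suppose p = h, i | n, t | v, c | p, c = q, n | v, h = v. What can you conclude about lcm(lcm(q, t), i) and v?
lcm(lcm(q, t), i) | v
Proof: p = h and h = v, thus p = v. Since c | p, c | v. c = q, so q | v. t | v, so lcm(q, t) | v. i | n and n | v, thus i | v. Since lcm(q, t) | v, lcm(lcm(q, t), i) | v.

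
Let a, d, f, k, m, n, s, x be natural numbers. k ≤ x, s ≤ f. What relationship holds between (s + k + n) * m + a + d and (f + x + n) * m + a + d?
(s + k + n) * m + a + d ≤ (f + x + n) * m + a + d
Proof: k ≤ x, so k + n ≤ x + n. s ≤ f, so s + k + n ≤ f + x + n. Then (s + k + n) * m ≤ (f + x + n) * m. Then (s + k + n) * m + a ≤ (f + x + n) * m + a. Then (s + k + n) * m + a + d ≤ (f + x + n) * m + a + d.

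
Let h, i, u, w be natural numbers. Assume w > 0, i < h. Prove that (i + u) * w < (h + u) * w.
Since i < h, i + u < h + u. Since w > 0, by multiplying by a positive, (i + u) * w < (h + u) * w.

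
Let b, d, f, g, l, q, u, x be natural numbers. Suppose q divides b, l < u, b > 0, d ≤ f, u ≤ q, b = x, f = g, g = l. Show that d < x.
f = g and g = l, therefore f = l. Since d ≤ f, d ≤ l. l < u, so d < u. q divides b and b > 0, so q ≤ b. Because u ≤ q, u ≤ b. b = x, so u ≤ x. d < u, so d < x.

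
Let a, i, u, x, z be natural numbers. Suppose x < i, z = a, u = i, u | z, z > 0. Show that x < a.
Because u | z and z > 0, u ≤ z. u = i, so i ≤ z. Since z = a, i ≤ a. x < i, so x < a.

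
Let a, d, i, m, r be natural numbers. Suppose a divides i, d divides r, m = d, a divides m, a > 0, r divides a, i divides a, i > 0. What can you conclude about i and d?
i = d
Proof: i divides a and a > 0, thus i ≤ a. Because a divides i and i > 0, a ≤ i. i ≤ a, so i = a. m = d and a divides m, thus a divides d. d divides r and r divides a, hence d divides a. Since a divides d, a = d. i = a, so i = d.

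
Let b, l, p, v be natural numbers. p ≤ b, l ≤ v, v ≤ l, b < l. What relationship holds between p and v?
p < v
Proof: l ≤ v and v ≤ l, hence l = v. b < l, so b < v. Since p ≤ b, p < v.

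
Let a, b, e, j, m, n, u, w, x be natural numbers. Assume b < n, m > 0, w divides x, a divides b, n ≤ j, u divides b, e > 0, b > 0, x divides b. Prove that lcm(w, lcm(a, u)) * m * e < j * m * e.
w divides x and x divides b, hence w divides b. Since a divides b and u divides b, lcm(a, u) divides b. Since w divides b, lcm(w, lcm(a, u)) divides b. Since b > 0, lcm(w, lcm(a, u)) ≤ b. Because b < n and n ≤ j, b < j. lcm(w, lcm(a, u)) ≤ b, so lcm(w, lcm(a, u)) < j. From m > 0, by multiplying by a positive, lcm(w, lcm(a, u)) * m < j * m. Since e > 0, by multiplying by a positive, lcm(w, lcm(a, u)) * m * e < j * m * e.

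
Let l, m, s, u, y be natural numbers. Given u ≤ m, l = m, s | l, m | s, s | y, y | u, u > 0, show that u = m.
l = m and s | l, so s | m. m | s, so s = m. From s | y and y | u, s | u. From s = m, m | u. u > 0, so m ≤ u. From u ≤ m, u = m.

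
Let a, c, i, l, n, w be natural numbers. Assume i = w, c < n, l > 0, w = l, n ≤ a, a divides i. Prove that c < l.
i = w and w = l, thus i = l. Since a divides i, a divides l. Since l > 0, a ≤ l. From n ≤ a, n ≤ l. Because c < n, c < l.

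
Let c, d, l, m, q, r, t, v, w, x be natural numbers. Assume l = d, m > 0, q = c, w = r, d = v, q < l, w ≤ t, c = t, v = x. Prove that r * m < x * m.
Because w = r and w ≤ t, r ≤ t. From q = c and c = t, q = t. Since d = v and v = x, d = x. l = d and q < l, so q < d. Since d = x, q < x. q = t, so t < x. Because r ≤ t, r < x. m > 0, so r * m < x * m.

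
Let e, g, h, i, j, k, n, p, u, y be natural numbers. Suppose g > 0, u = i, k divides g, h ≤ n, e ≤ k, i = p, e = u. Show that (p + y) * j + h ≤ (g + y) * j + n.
u = i and i = p, so u = p. From k divides g and g > 0, k ≤ g. Since e ≤ k, e ≤ g. e = u, so u ≤ g. Because u = p, p ≤ g. Then p + y ≤ g + y. By multiplying by a non-negative, (p + y) * j ≤ (g + y) * j. h ≤ n, so (p + y) * j + h ≤ (g + y) * j + n.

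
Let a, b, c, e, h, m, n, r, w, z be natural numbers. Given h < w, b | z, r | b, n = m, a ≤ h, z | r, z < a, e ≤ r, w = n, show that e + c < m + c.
From r | b and b | z, r | z. z | r, so z = r. z < a and a ≤ h, therefore z < h. Since z = r, r < h. w = n and h < w, therefore h < n. n = m, so h < m. r < h, so r < m. e ≤ r, so e < m. Then e + c < m + c.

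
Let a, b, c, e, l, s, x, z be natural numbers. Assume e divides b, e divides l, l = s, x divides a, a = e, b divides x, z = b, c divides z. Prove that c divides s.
Because z = b and c divides z, c divides b. From a = e and x divides a, x divides e. b divides x, so b divides e. Since e divides b, e = b. From l = s and e divides l, e divides s. Since e = b, b divides s. Since c divides b, c divides s.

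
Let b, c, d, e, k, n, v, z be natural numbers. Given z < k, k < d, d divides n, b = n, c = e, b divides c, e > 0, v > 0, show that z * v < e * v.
z < k and k < d, thus z < d. From c = e and b divides c, b divides e. Because b = n, n divides e. Since d divides n, d divides e. Since e > 0, d ≤ e. z < d, so z < e. Using v > 0, by multiplying by a positive, z * v < e * v.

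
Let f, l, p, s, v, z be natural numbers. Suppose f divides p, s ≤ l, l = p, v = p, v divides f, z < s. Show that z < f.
v = p and v divides f, thus p divides f. f divides p, so p = f. l = p, so l = f. z < s and s ≤ l, thus z < l. l = f, so z < f.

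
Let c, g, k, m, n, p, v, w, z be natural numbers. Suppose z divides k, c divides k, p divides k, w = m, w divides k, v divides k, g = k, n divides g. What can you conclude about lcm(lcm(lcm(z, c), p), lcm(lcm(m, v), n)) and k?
lcm(lcm(lcm(z, c), p), lcm(lcm(m, v), n)) divides k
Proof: z divides k and c divides k, thus lcm(z, c) divides k. p divides k, so lcm(lcm(z, c), p) divides k. From w = m and w divides k, m divides k. Since v divides k, lcm(m, v) divides k. From g = k and n divides g, n divides k. lcm(m, v) divides k, so lcm(lcm(m, v), n) divides k. lcm(lcm(z, c), p) divides k, so lcm(lcm(lcm(z, c), p), lcm(lcm(m, v), n)) divides k.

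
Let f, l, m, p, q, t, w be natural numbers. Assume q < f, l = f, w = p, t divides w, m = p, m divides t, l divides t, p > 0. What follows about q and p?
q < p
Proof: From w = p and t divides w, t divides p. m = p and m divides t, therefore p divides t. t divides p, so t = p. l divides t, so l divides p. p > 0, so l ≤ p. l = f, so f ≤ p. Since q < f, q < p.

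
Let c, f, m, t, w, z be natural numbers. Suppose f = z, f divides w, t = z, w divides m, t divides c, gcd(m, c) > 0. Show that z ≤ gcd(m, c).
f divides w and w divides m, hence f divides m. Since f = z, z divides m. t = z and t divides c, therefore z divides c. Since z divides m, z divides gcd(m, c). Since gcd(m, c) > 0, z ≤ gcd(m, c).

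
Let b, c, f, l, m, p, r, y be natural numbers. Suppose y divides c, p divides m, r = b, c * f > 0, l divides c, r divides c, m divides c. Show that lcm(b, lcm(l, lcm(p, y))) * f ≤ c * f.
From r = b and r divides c, b divides c. p divides m and m divides c, so p divides c. y divides c, so lcm(p, y) divides c. Since l divides c, lcm(l, lcm(p, y)) divides c. b divides c, so lcm(b, lcm(l, lcm(p, y))) divides c. Then lcm(b, lcm(l, lcm(p, y))) * f divides c * f. Since c * f > 0, lcm(b, lcm(l, lcm(p, y))) * f ≤ c * f.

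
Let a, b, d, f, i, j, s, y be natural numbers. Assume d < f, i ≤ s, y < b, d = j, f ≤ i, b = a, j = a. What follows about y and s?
y < s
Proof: From b = a and y < b, y < a. From d = j and j = a, d = a. Since d < f and f ≤ i, d < i. From i ≤ s, d < s. Since d = a, a < s. y < a, so y < s.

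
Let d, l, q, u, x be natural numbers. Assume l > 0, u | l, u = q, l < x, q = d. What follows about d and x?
d < x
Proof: u = q and u | l, therefore q | l. Since q = d, d | l. Since l > 0, d ≤ l. l < x, so d < x.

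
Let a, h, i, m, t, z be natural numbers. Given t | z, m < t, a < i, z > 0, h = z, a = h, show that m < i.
Since t | z and z > 0, t ≤ z. a = h and h = z, so a = z. Since a < i, z < i. t ≤ z, so t < i. m < t, so m < i.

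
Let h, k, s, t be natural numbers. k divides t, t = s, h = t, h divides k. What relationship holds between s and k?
s = k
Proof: h = t and h divides k, hence t divides k. Since k divides t, k = t. t = s, so k = s. Then s = k.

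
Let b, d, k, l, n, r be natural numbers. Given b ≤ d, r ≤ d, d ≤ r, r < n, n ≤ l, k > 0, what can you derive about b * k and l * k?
b * k < l * k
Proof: r ≤ d and d ≤ r, so r = d. Since r < n, d < n. n ≤ l, so d < l. b ≤ d, so b < l. Combined with k > 0, by multiplying by a positive, b * k < l * k.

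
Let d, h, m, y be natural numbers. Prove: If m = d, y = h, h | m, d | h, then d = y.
m = d and h | m, so h | d. From d | h, h = d. Since y = h, y = d. Then d = y.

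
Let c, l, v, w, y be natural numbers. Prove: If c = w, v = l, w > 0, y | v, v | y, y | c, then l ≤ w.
y | v and v | y, hence y = v. From c = w and y | c, y | w. Since y = v, v | w. w > 0, so v ≤ w. v = l, so l ≤ w.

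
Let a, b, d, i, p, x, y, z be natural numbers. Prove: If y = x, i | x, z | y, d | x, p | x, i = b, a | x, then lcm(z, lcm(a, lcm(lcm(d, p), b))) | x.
y = x and z | y, hence z | x. d | x and p | x, therefore lcm(d, p) | x. Because i = b and i | x, b | x. Since lcm(d, p) | x, lcm(lcm(d, p), b) | x. Since a | x, lcm(a, lcm(lcm(d, p), b)) | x. Since z | x, lcm(z, lcm(a, lcm(lcm(d, p), b))) | x.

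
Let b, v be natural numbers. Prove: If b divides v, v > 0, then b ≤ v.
Because b divides v and v > 0, by divisors are at most what they divide, b ≤ v.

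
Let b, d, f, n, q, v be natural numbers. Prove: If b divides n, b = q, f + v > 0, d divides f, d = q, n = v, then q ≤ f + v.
d = q and d divides f, hence q divides f. Since b = q and b divides n, q divides n. n = v, so q divides v. From q divides f, q divides f + v. Since f + v > 0, q ≤ f + v.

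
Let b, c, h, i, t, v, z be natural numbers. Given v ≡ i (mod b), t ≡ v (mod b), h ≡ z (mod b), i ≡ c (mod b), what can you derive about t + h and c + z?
t + h ≡ c + z (mod b)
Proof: Since t ≡ v (mod b) and v ≡ i (mod b), t ≡ i (mod b). Since i ≡ c (mod b), t ≡ c (mod b). Combined with h ≡ z (mod b), by adding congruences, t + h ≡ c + z (mod b).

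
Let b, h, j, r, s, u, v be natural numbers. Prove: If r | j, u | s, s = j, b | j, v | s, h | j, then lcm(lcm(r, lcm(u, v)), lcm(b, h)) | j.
u | s and v | s, therefore lcm(u, v) | s. Because s = j, lcm(u, v) | j. Since r | j, lcm(r, lcm(u, v)) | j. Because b | j and h | j, lcm(b, h) | j. lcm(r, lcm(u, v)) | j, so lcm(lcm(r, lcm(u, v)), lcm(b, h)) | j.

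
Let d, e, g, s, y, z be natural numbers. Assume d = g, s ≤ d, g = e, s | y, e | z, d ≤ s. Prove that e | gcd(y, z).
Because s ≤ d and d ≤ s, s = d. d = g, so s = g. g = e, so s = e. s | y, so e | y. e | z, so e | gcd(y, z).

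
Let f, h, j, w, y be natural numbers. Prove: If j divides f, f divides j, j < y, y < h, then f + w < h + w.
j divides f and f divides j, thus j = f. Since j < y, f < y. y < h, so f < h. Then f + w < h + w.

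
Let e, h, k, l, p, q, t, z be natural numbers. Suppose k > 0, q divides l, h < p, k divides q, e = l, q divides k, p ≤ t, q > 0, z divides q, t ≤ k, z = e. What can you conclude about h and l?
h < l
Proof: k divides q and q > 0, so k ≤ q. Because q divides k and k > 0, q ≤ k. k ≤ q, so k = q. z = e and e = l, thus z = l. Since z divides q, l divides q. Since q divides l, q = l. Since k = q, k = l. p ≤ t and t ≤ k, hence p ≤ k. Since h < p, h < k. Since k = l, h < l.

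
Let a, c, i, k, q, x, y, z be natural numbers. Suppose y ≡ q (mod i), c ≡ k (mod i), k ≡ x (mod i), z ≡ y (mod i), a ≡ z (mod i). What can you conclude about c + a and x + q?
c + a ≡ x + q (mod i)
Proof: Since c ≡ k (mod i) and k ≡ x (mod i), c ≡ x (mod i). a ≡ z (mod i) and z ≡ y (mod i), therefore a ≡ y (mod i). y ≡ q (mod i), so a ≡ q (mod i). From c ≡ x (mod i), c + a ≡ x + q (mod i).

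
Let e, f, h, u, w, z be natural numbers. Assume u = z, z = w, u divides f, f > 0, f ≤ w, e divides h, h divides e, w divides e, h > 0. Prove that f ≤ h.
u = z and z = w, thus u = w. u divides f, so w divides f. f > 0, so w ≤ f. From f ≤ w, w = f. e divides h and h divides e, therefore e = h. w divides e, so w divides h. From w = f, f divides h. Because h > 0, f ≤ h.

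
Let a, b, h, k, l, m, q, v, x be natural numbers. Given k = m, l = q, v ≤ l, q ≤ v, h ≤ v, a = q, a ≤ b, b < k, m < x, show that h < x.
l = q and v ≤ l, so v ≤ q. Since q ≤ v, v = q. h ≤ v, so h ≤ q. Since a ≤ b and b < k, a < k. From a = q, q < k. Since h ≤ q, h < k. Because k = m, h < m. m < x, so h < x.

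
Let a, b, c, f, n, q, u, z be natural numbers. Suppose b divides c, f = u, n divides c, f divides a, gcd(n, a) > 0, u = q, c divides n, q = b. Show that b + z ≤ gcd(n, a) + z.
c divides n and n divides c, thus c = n. Because b divides c, b divides n. From u = q and q = b, u = b. f = u and f divides a, therefore u divides a. Since u = b, b divides a. Since b divides n, b divides gcd(n, a). Because gcd(n, a) > 0, b ≤ gcd(n, a). Then b + z ≤ gcd(n, a) + z.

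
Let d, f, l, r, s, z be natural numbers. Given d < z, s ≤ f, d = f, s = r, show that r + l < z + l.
s = r and s ≤ f, so r ≤ f. From d = f and d < z, f < z. Since r ≤ f, r < z. Then r + l < z + l.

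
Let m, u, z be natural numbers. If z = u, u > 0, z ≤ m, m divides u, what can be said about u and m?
u = m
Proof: Because z = u and z ≤ m, u ≤ m. m divides u and u > 0, so m ≤ u. Since u ≤ m, u = m.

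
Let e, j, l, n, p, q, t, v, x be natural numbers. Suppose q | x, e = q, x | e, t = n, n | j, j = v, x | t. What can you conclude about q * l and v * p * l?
q * l | v * p * l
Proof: Because e = q and x | e, x | q. q | x, so x = q. t = n and x | t, thus x | n. n | j, so x | j. Since j = v, x | v. x = q, so q | v. Then q | v * p. Then q * l | v * p * l.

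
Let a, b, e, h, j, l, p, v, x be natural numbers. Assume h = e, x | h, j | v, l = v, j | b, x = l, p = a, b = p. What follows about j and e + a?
j | e + a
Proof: From x = l and x | h, l | h. Since l = v, v | h. Since j | v, j | h. Since h = e, j | e. b = p and j | b, so j | p. Since p = a, j | a. Since j | e, j | e + a.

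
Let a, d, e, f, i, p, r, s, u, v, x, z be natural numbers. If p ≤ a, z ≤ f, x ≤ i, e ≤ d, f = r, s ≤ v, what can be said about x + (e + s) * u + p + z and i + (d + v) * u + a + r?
x + (e + s) * u + p + z ≤ i + (d + v) * u + a + r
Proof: e ≤ d and s ≤ v, hence e + s ≤ d + v. By multiplying by a non-negative, (e + s) * u ≤ (d + v) * u. Since x ≤ i, x + (e + s) * u ≤ i + (d + v) * u. f = r and z ≤ f, hence z ≤ r. Since p ≤ a, p + z ≤ a + r. x + (e + s) * u ≤ i + (d + v) * u, so x + (e + s) * u + p + z ≤ i + (d + v) * u + a + r.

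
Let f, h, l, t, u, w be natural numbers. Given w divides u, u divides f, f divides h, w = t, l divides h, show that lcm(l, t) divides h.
w divides u and u divides f, therefore w divides f. f divides h, so w divides h. w = t, so t divides h. l divides h, so lcm(l, t) divides h.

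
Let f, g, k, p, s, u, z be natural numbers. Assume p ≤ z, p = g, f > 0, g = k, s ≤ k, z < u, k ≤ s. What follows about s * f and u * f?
s * f < u * f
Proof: k ≤ s and s ≤ k, thus k = s. g = k, so g = s. p = g, so p = s. Because p ≤ z and z < u, p < u. p = s, so s < u. f > 0, so s * f < u * f.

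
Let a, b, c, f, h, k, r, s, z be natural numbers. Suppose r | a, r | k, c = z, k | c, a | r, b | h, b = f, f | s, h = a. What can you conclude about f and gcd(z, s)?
f | gcd(z, s)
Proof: a | r and r | a, therefore a = r. h = a and b | h, thus b | a. b = f, so f | a. Since a = r, f | r. r | k and k | c, so r | c. c = z, so r | z. f | r, so f | z. Since f | s, f | gcd(z, s).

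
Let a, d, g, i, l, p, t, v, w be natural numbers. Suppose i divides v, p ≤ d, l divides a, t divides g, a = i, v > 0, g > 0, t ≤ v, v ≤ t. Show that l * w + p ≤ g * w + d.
Because a = i and l divides a, l divides i. Since i divides v, l divides v. Since v > 0, l ≤ v. From t ≤ v and v ≤ t, t = v. t divides g, so v divides g. Since g > 0, v ≤ g. Since l ≤ v, l ≤ g. By multiplying by a non-negative, l * w ≤ g * w. p ≤ d, so l * w + p ≤ g * w + d.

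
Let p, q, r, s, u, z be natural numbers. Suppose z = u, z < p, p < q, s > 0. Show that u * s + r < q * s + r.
Since z = u and z < p, u < p. From p < q, u < q. Combining with s > 0, by multiplying by a positive, u * s < q * s. Then u * s + r < q * s + r.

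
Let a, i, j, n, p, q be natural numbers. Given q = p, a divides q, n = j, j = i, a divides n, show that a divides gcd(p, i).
q = p and a divides q, thus a divides p. n = j and j = i, thus n = i. From a divides n, a divides i. Since a divides p, a divides gcd(p, i).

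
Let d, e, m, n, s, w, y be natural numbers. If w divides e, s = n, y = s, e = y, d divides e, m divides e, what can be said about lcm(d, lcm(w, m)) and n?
lcm(d, lcm(w, m)) divides n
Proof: e = y and y = s, so e = s. From s = n, e = n. w divides e and m divides e, therefore lcm(w, m) divides e. Since d divides e, lcm(d, lcm(w, m)) divides e. e = n, so lcm(d, lcm(w, m)) divides n.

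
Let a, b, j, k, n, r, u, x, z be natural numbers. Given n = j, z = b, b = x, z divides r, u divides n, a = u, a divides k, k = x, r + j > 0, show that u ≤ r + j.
k = x and a divides k, hence a divides x. Since a = u, u divides x. From z = b and b = x, z = x. z divides r, so x divides r. Since u divides x, u divides r. n = j and u divides n, thus u divides j. Since u divides r, u divides r + j. r + j > 0, so u ≤ r + j.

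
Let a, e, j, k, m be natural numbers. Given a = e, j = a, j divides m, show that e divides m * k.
j = a and j divides m, so a divides m. a = e, so e divides m. Then e divides m * k.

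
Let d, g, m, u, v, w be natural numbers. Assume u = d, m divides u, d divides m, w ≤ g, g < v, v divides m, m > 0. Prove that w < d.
Because u = d and m divides u, m divides d. Since d divides m, m = d. v divides m and m > 0, so v ≤ m. Since g < v, g < m. From w ≤ g, w < m. Since m = d, w < d.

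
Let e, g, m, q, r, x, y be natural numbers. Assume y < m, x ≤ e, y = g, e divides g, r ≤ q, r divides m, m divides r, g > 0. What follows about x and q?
x < q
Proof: Since e divides g and g > 0, e ≤ g. x ≤ e, so x ≤ g. m divides r and r divides m, hence m = r. y = g and y < m, therefore g < m. Since m = r, g < r. x ≤ g, so x < r. r ≤ q, so x < q.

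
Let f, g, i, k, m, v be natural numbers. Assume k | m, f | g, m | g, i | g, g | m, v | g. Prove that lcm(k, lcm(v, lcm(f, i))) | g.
m | g and g | m, thus m = g. Since k | m, k | g. f | g and i | g, so lcm(f, i) | g. Since v | g, lcm(v, lcm(f, i)) | g. k | g, so lcm(k, lcm(v, lcm(f, i))) | g.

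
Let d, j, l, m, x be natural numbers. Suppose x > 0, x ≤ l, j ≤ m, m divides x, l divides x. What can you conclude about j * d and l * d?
j * d ≤ l * d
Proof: l divides x and x > 0, hence l ≤ x. Since x ≤ l, x = l. From m divides x and x > 0, m ≤ x. j ≤ m, so j ≤ x. x = l, so j ≤ l. By multiplying by a non-negative, j * d ≤ l * d.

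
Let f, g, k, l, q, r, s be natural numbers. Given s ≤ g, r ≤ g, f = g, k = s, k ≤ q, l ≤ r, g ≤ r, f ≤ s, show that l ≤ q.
f = g and f ≤ s, hence g ≤ s. Since s ≤ g, s = g. k = s, so k = g. g ≤ r and r ≤ g, so g = r. Since k = g, k = r. Since k ≤ q, r ≤ q. l ≤ r, so l ≤ q.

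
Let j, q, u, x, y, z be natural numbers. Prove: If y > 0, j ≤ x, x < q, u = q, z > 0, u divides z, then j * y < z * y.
u = q and u divides z, hence q divides z. z > 0, so q ≤ z. x < q, so x < z. Since j ≤ x, j < z. From y > 0, by multiplying by a positive, j * y < z * y.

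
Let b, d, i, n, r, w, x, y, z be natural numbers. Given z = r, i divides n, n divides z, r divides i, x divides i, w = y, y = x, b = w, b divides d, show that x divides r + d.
Since i divides n and n divides z, i divides z. Since z = r, i divides r. r divides i, so i = r. Since x divides i, x divides r. w = y and y = x, thus w = x. b = w and b divides d, thus w divides d. Since w = x, x divides d. Since x divides r, x divides r + d.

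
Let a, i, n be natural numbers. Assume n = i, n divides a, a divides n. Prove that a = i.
a divides n and n divides a, therefore a = n. n = i, so a = i.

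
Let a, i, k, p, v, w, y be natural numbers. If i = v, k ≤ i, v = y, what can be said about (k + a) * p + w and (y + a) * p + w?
(k + a) * p + w ≤ (y + a) * p + w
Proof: i = v and v = y, so i = y. k ≤ i, so k ≤ y. Then k + a ≤ y + a. Then (k + a) * p ≤ (y + a) * p. Then (k + a) * p + w ≤ (y + a) * p + w.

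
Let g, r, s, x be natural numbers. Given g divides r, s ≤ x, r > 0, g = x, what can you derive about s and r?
s ≤ r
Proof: g = x and g divides r, hence x divides r. r > 0, so x ≤ r. Since s ≤ x, s ≤ r.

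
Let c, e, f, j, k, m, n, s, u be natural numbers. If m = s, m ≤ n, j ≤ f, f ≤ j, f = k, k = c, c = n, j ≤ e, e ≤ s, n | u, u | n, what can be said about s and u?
s = u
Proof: m = s and m ≤ n, therefore s ≤ n. j ≤ f and f ≤ j, so j = f. f = k, so j = k. Since k = c, j = c. Since c = n, j = n. j ≤ e, so n ≤ e. e ≤ s, so n ≤ s. Since s ≤ n, s = n. From n | u and u | n, n = u. Because s = n, s = u.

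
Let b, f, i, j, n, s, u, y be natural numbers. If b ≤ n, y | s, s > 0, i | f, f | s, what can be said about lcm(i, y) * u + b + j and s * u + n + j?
lcm(i, y) * u + b + j ≤ s * u + n + j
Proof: From i | f and f | s, i | s. y | s, so lcm(i, y) | s. s > 0, so lcm(i, y) ≤ s. Then lcm(i, y) * u ≤ s * u. b ≤ n, thus b + j ≤ n + j. Since lcm(i, y) * u ≤ s * u, lcm(i, y) * u + b + j ≤ s * u + n + j.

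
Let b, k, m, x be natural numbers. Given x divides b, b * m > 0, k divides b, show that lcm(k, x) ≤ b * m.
k divides b and x divides b, therefore lcm(k, x) divides b. Then lcm(k, x) divides b * m. b * m > 0, so lcm(k, x) ≤ b * m.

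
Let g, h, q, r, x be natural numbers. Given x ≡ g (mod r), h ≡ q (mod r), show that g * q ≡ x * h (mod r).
Because x ≡ g (mod r) and h ≡ q (mod r), by multiplying congruences, x * h ≡ g * q (mod r). Then g * q ≡ x * h (mod r).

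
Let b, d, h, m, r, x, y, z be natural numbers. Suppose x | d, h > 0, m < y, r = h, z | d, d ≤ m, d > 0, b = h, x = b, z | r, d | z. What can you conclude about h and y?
h < y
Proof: Because z | d and d | z, z = d. Since r = h and z | r, z | h. z = d, so d | h. Because h > 0, d ≤ h. x = b and b = h, so x = h. x | d, so h | d. Since d > 0, h ≤ d. d ≤ h, so d = h. d ≤ m and m < y, thus d < y. d = h, so h < y.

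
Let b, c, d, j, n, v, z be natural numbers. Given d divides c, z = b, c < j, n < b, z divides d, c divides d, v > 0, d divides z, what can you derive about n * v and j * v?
n * v < j * v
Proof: d divides z and z divides d, hence d = z. z = b, so d = b. Because c divides d and d divides c, c = d. c < j, so d < j. Since d = b, b < j. Since n < b, n < j. Since v > 0, by multiplying by a positive, n * v < j * v.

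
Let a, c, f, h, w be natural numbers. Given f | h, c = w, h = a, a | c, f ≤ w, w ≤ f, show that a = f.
h = a and f | h, therefore f | a. w ≤ f and f ≤ w, so w = f. c = w and a | c, so a | w. Since w = f, a | f. From f | a, f = a. Then a = f.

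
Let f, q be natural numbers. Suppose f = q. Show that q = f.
Because f = q, by symmetry, q = f.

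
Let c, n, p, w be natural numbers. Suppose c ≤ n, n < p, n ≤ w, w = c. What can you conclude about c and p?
c < p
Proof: w = c and n ≤ w, hence n ≤ c. c ≤ n, so n = c. n < p, so c < p.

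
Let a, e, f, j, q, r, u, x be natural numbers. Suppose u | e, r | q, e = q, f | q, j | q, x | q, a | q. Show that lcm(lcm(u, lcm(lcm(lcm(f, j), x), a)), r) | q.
e = q and u | e, so u | q. Since f | q and j | q, lcm(f, j) | q. x | q, so lcm(lcm(f, j), x) | q. Since a | q, lcm(lcm(lcm(f, j), x), a) | q. u | q, so lcm(u, lcm(lcm(lcm(f, j), x), a)) | q. r | q, so lcm(lcm(u, lcm(lcm(lcm(f, j), x), a)), r) | q.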